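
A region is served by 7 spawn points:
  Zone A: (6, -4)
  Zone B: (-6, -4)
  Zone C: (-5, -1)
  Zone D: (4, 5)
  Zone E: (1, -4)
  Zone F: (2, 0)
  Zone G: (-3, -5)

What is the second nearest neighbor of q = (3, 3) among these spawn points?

Since √ is increasing, it suffices to compare squared distances:
d²(q, Zone A) = (3−6)² + (3−(-4))² = 9 + 49 = 58
d²(q, Zone B) = (3−(-6))² + (3−(-4))² = 81 + 49 = 130
d²(q, Zone C) = (3−(-5))² + (3−(-1))² = 64 + 16 = 80
d²(q, Zone D) = (3−4)² + (3−5)² = 1 + 4 = 5
d²(q, Zone E) = (3−1)² + (3−(-4))² = 4 + 49 = 53
d²(q, Zone F) = (3−2)² + (3−0)² = 1 + 9 = 10
d²(q, Zone G) = (3−(-3))² + (3−(-5))² = 36 + 64 = 100
Sorted ascending: Zone D, Zone F, Zone E, … — the second-nearest is Zone F.

Zone F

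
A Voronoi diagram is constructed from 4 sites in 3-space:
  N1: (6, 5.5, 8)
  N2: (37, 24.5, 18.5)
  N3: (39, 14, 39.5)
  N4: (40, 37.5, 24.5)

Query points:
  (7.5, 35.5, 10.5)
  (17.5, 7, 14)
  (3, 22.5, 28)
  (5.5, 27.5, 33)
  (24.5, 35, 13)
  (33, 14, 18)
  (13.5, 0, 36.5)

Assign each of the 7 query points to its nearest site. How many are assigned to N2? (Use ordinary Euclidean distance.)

(7.5, 35.5, 10.5) — d² to each: N1:908.5, N2:1055.25, N3:2295.5, N4:1256.25 → nearest is N1
(17.5, 7, 14) — d² to each: N1:170.5, N2:706.75, N3:1161.5, N4:1546.75 → nearest is N1
(3, 22.5, 28) — d² to each: N1:698, N2:1250.25, N3:1500.5, N4:1606.25 → nearest is N1
(5.5, 27.5, 33) — d² to each: N1:1109.25, N2:1211.5, N3:1346.75, N4:1362.5 → nearest is N1
(24.5, 35, 13) — d² to each: N1:1237.5, N2:296.75, N3:1353.5, N4:378.75 → nearest is N2
(33, 14, 18) — d² to each: N1:901.25, N2:126.5, N3:498.25, N4:643.5 → nearest is N2
(13.5, 0, 36.5) — d² to each: N1:898.75, N2:1476.5, N3:855.25, N4:2252.5 → nearest is N3
2 of the 7 points have N2 as nearest.

2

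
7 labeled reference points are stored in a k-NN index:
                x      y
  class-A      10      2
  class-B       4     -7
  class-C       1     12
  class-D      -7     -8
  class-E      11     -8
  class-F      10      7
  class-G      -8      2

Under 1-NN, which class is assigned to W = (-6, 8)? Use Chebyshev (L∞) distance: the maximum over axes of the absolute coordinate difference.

d(W, class-A) = max(16, 6) = 16
d(W, class-B) = max(10, 15) = 15
d(W, class-C) = max(7, 4) = 7
d(W, class-D) = max(1, 16) = 16
d(W, class-E) = max(17, 16) = 17
d(W, class-F) = max(16, 1) = 16
d(W, class-G) = max(2, 6) = 6
class-G is nearest.

class-G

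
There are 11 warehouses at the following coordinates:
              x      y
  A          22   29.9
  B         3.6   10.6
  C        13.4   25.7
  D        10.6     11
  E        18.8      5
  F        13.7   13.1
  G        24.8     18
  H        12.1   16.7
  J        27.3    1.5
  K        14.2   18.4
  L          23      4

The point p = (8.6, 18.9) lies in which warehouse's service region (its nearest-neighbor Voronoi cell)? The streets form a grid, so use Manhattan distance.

H

d(p,A) = |8.6−22| + |18.9−29.9| = 13.4 + 11 = 24.4
d(p,B) = |8.6−3.6| + |18.9−10.6| = 5 + 8.3 = 13.3
d(p,C) = |8.6−13.4| + |18.9−25.7| = 4.8 + 6.8 = 11.6
d(p,D) = |8.6−10.6| + |18.9−11| = 2 + 7.9 = 9.9
d(p,E) = |8.6−18.8| + |18.9−5| = 10.2 + 13.9 = 24.1
d(p,F) = |8.6−13.7| + |18.9−13.1| = 5.1 + 5.8 = 10.9
d(p,G) = |8.6−24.8| + |18.9−18| = 16.2 + 0.9 = 17.1
d(p,H) = |8.6−12.1| + |18.9−16.7| = 3.5 + 2.2 = 5.7
d(p,J) = |8.6−27.3| + |18.9−1.5| = 18.7 + 17.4 = 36.1
d(p,K) = |8.6−14.2| + |18.9−18.4| = 5.6 + 0.5 = 6.1
d(p,L) = |8.6−23| + |18.9−4| = 14.4 + 14.9 = 29.3
H is nearest.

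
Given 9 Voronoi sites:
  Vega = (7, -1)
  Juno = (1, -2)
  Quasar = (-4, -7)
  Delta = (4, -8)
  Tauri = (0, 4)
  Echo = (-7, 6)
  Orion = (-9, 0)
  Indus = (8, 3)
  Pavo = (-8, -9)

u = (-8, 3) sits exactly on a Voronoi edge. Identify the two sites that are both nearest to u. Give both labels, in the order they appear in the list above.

Echo and Orion

Squared distances from u to each site:
d²(u, Vega) = 225 + 16 = 241
d²(u, Juno) = 81 + 25 = 106
d²(u, Quasar) = 16 + 100 = 116
d²(u, Delta) = 144 + 121 = 265
d²(u, Tauri) = 64 + 1 = 65
d²(u, Echo) = 1 + 9 = 10
d²(u, Orion) = 1 + 9 = 10
d²(u, Indus) = 256 + 0 = 256
d²(u, Pavo) = 0 + 144 = 144
u is equidistant from Echo and Orion (both at squared distance 10), and every other site is strictly farther — so u lies on the Echo–Orion Voronoi edge.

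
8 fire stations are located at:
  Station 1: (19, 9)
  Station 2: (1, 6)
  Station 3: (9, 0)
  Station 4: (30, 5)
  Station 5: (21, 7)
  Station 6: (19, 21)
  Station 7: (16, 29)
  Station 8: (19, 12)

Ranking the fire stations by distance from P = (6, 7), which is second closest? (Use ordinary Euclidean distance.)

Compare squared distances (the ordering matches that of the actual distances):
d²(P, Station 1) = 169 + 4 = 173
d²(P, Station 2) = 25 + 1 = 26
d²(P, Station 3) = 9 + 49 = 58
d²(P, Station 4) = 576 + 4 = 580
d²(P, Station 5) = 225 + 0 = 225
d²(P, Station 6) = 169 + 196 = 365
d²(P, Station 7) = 100 + 484 = 584
d²(P, Station 8) = 169 + 25 = 194
Sorted ascending: Station 2, Station 3, Station 1, … — the second-nearest is Station 3.

Station 3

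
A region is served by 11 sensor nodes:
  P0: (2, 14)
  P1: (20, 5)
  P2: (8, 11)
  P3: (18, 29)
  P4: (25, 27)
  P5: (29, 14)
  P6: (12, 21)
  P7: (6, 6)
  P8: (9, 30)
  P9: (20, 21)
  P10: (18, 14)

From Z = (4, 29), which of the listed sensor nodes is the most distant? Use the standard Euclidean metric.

Compare squared distances (the ordering matches that of the actual distances):
|ZP0|² = (4−2)² + (29−14)² = 4 + 225 = 229
|ZP1|² = (4−20)² + (29−5)² = 256 + 576 = 832
|ZP2|² = (4−8)² + (29−11)² = 16 + 324 = 340
|ZP3|² = (4−18)² + (29−29)² = 196 + 0 = 196
|ZP4|² = (4−25)² + (29−27)² = 441 + 4 = 445
|ZP5|² = (4−29)² + (29−14)² = 625 + 225 = 850
|ZP6|² = (4−12)² + (29−21)² = 64 + 64 = 128
|ZP7|² = (4−6)² + (29−6)² = 4 + 529 = 533
|ZP8|² = (4−9)² + (29−30)² = 25 + 1 = 26
|ZP9|² = (4−20)² + (29−21)² = 256 + 64 = 320
d²(Z, P10) = (4−18)² + (29−14)² = 196 + 225 = 421
The largest is to P5.

P5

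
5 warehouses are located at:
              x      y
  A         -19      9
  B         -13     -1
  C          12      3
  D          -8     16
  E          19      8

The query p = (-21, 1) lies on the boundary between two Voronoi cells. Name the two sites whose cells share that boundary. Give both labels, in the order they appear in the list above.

Squared distances from p to each site:
|pA|² = (-21−(-19))² + (1−9)² = 4 + 64 = 68
|pB|² = (-21−(-13))² + (1−(-1))² = 64 + 4 = 68
|pC|² = (-21−12)² + (1−3)² = 1089 + 4 = 1093
|pD|² = (-21−(-8))² + (1−16)² = 169 + 225 = 394
|pE|² = (-21−19)² + (1−8)² = 1600 + 49 = 1649
p is equidistant from A and B (both at squared distance 68), and every other site is strictly farther — so p lies on the A–B Voronoi edge.

A and B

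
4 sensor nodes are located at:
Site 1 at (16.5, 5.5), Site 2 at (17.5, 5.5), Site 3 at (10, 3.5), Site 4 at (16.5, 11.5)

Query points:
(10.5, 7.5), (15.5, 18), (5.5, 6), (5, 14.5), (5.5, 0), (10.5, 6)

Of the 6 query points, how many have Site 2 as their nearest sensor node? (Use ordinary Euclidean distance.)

(10.5, 7.5) — d² to each: Site 1:40, Site 2:53, Site 3:16.25, Site 4:52 → nearest is Site 3
(15.5, 18) — d² to each: Site 1:157.25, Site 2:160.25, Site 3:240.5, Site 4:43.25 → nearest is Site 4
(5.5, 6) — d² to each: Site 1:121.25, Site 2:144.25, Site 3:26.5, Site 4:151.25 → nearest is Site 3
(5, 14.5) — d² to each: Site 1:213.25, Site 2:237.25, Site 3:146, Site 4:141.25 → nearest is Site 4
(5.5, 0) — d² to each: Site 1:151.25, Site 2:174.25, Site 3:32.5, Site 4:253.25 → nearest is Site 3
(10.5, 6) — d² to each: Site 1:36.25, Site 2:49.25, Site 3:6.5, Site 4:66.25 → nearest is Site 3
0 of the 6 points have Site 2 as nearest.

0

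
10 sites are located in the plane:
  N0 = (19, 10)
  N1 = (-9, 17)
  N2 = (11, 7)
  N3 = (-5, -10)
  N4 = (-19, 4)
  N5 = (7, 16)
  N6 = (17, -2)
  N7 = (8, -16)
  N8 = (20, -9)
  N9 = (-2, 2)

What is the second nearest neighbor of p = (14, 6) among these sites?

Squared Euclidean distances:
|pN0|² = (14−19)² + (6−10)² = 25 + 16 = 41
|pN1|² = (14−(-9))² + (6−17)² = 529 + 121 = 650
|pN2|² = (14−11)² + (6−7)² = 9 + 1 = 10
|pN3|² = (14−(-5))² + (6−(-10))² = 361 + 256 = 617
|pN4|² = (14−(-19))² + (6−4)² = 1089 + 4 = 1093
|pN5|² = (14−7)² + (6−16)² = 49 + 100 = 149
|pN6|² = (14−17)² + (6−(-2))² = 9 + 64 = 73
|pN7|² = (14−8)² + (6−(-16))² = 36 + 484 = 520
|pN8|² = (14−20)² + (6−(-9))² = 36 + 225 = 261
|pN9|² = (14−(-2))² + (6−2)² = 256 + 16 = 272
Sorted ascending: N2, N0, N6, … — the second-nearest is N0.

N0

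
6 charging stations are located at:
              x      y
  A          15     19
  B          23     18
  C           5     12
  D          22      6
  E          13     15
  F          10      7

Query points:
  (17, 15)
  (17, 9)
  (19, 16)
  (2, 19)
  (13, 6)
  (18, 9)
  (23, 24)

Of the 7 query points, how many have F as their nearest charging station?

(17, 15) — d² to each: A:20, B:45, C:153, D:106, E:16, F:113 → nearest is E
(17, 9) — d² to each: A:104, B:117, C:153, D:34, E:52, F:53 → nearest is D
(19, 16) — d² to each: A:25, B:20, C:212, D:109, E:37, F:162 → nearest is B
(2, 19) — d² to each: A:169, B:442, C:58, D:569, E:137, F:208 → nearest is C
(13, 6) — d² to each: A:173, B:244, C:100, D:81, E:81, F:10 → nearest is F
(18, 9) — d² to each: A:109, B:106, C:178, D:25, E:61, F:68 → nearest is D
(23, 24) — d² to each: A:89, B:36, C:468, D:325, E:181, F:458 → nearest is B
1 of the 7 points has F as nearest.

1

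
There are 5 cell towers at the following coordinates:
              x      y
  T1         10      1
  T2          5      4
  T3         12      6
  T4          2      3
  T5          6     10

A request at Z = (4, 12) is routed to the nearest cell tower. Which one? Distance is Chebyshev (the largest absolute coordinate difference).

d(Z,T1) = max(6, 11) = 11
d(Z,T2) = max(1, 8) = 8
d(Z,T3) = max(8, 6) = 8
d(Z,T4) = max(2, 9) = 9
d(Z,T5) = max(2, 2) = 2
The smallest is to T5, so Z lies in the Voronoi region of T5.

T5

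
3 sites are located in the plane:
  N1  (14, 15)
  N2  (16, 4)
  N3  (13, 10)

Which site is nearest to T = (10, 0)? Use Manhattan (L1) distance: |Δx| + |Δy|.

N2

d(T,N1) = |10−14| + |0−15| = 4 + 15 = 19
d(T,N2) = |10−16| + |0−4| = 6 + 4 = 10
d(T,N3) = |10−13| + |0−10| = 3 + 10 = 13
Minimum is at N2.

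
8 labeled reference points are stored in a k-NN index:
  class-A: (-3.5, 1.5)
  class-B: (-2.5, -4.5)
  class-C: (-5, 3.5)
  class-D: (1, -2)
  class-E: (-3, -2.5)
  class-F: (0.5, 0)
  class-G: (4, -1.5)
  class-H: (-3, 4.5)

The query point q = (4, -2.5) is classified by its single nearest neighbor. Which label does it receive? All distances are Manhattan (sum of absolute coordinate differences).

d(q, class-A) = |4−(-3.5)| + |-2.5−1.5| = 7.5 + 4 = 11.5
d(q, class-B) = |4−(-2.5)| + |-2.5−(-4.5)| = 6.5 + 2 = 8.5
d(q, class-C) = |4−(-5)| + |-2.5−3.5| = 9 + 6 = 15
d(q, class-D) = |4−1| + |-2.5−(-2)| = 3 + 0.5 = 3.5
d(q, class-E) = |4−(-3)| + |-2.5−(-2.5)| = 7 + 0 = 7
d(q, class-F) = |4−0.5| + |-2.5−0| = 3.5 + 2.5 = 6
d(q, class-G) = |4−4| + |-2.5−(-1.5)| = 0 + 1 = 1
d(q, class-H) = |4−(-3)| + |-2.5−4.5| = 7 + 7 = 14
Minimum is at class-G.

class-G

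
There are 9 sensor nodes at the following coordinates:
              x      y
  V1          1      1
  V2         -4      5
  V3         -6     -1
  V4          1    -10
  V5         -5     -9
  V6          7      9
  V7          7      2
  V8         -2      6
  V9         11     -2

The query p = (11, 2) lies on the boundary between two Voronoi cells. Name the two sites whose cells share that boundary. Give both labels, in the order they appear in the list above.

V7 and V9

Squared distances from p to each site:
|pV1|² = 100 + 1 = 101
|pV2|² = 225 + 9 = 234
|pV3|² = 289 + 9 = 298
|pV4|² = 100 + 144 = 244
|pV5|² = 256 + 121 = 377
|pV6|² = 16 + 49 = 65
|pV7|² = 16 + 0 = 16
|pV8|² = 169 + 16 = 185
|pV9|² = 0 + 16 = 16
p is equidistant from V7 and V9 (both at squared distance 16), and every other site is strictly farther — so p lies on the V7–V9 Voronoi edge.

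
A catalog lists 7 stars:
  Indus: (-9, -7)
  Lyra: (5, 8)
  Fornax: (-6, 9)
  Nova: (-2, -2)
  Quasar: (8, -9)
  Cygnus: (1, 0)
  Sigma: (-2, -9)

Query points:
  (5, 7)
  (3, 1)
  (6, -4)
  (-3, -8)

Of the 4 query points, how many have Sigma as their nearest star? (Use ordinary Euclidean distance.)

(5, 7) — d² to each: Indus:392, Lyra:1, Fornax:125, Nova:130, Quasar:265, Cygnus:65, Sigma:305 → nearest is Lyra
(3, 1) — d² to each: Indus:208, Lyra:53, Fornax:145, Nova:34, Quasar:125, Cygnus:5, Sigma:125 → nearest is Cygnus
(6, -4) — d² to each: Indus:234, Lyra:145, Fornax:313, Nova:68, Quasar:29, Cygnus:41, Sigma:89 → nearest is Quasar
(-3, -8) — d² to each: Indus:37, Lyra:320, Fornax:298, Nova:37, Quasar:122, Cygnus:80, Sigma:2 → nearest is Sigma
1 of the 4 points has Sigma as nearest.

1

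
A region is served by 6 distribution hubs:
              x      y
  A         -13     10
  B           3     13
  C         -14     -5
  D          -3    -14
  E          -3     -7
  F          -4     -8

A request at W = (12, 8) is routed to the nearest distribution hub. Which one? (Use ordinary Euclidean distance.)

Compare squared distances (the ordering matches that of the actual distances):
|WA|² = 625 + 4 = 629
|WB|² = 81 + 25 = 106
|WC|² = 676 + 169 = 845
|WD|² = 225 + 484 = 709
|WE|² = 225 + 225 = 450
|WF|² = 256 + 256 = 512
Minimum is at B.

B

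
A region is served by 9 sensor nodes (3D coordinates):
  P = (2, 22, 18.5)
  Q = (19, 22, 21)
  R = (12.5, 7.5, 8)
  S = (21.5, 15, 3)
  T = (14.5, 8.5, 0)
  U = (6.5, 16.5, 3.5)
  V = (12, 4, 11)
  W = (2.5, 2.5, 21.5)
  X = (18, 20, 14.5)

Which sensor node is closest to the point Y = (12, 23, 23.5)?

Q

Squared Euclidean distances:
|YP|² = 100 + 1 + 25 = 126
|YQ|² = 49 + 1 + 6.25 = 56.25
|YR|² = 0.25 + 240.25 + 240.25 = 480.75
|YS|² = 90.25 + 64 + 420.25 = 574.5
|YT|² = 6.25 + 210.25 + 552.25 = 768.75
|YU|² = 30.25 + 42.25 + 400 = 472.5
|YV|² = 0 + 361 + 156.25 = 517.25
|YW|² = 90.25 + 420.25 + 4 = 514.5
|YX|² = 36 + 9 + 81 = 126
The smallest is to Q, so Y lies in the Voronoi region of Q.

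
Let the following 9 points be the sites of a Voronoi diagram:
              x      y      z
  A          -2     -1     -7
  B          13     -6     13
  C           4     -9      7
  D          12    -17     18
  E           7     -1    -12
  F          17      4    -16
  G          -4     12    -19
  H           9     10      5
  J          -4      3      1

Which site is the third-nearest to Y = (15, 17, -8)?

Since √ is increasing, it suffices to compare squared distances:
|YA|² = 289 + 324 + 1 = 614
|YB|² = 4 + 529 + 441 = 974
|YC|² = 121 + 676 + 225 = 1022
|YD|² = 9 + 1156 + 676 = 1841
|YE|² = 64 + 324 + 16 = 404
|YF|² = 4 + 169 + 64 = 237
|YG|² = 361 + 25 + 121 = 507
|YH|² = 36 + 49 + 169 = 254
|YJ|² = 361 + 196 + 81 = 638
Sorted ascending: F, H, E, G, … — the third-nearest is E.

E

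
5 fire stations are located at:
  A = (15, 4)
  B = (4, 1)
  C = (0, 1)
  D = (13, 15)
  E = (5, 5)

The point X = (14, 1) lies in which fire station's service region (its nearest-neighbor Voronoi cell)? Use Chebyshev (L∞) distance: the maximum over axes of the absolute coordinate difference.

d(X,A) = max(1, 3) = 3
d(X,B) = max(10, 0) = 10
d(X,C) = max(14, 0) = 14
d(X,D) = max(1, 14) = 14
d(X,E) = max(9, 4) = 9
The smallest is to A, so X lies in the Voronoi region of A.

A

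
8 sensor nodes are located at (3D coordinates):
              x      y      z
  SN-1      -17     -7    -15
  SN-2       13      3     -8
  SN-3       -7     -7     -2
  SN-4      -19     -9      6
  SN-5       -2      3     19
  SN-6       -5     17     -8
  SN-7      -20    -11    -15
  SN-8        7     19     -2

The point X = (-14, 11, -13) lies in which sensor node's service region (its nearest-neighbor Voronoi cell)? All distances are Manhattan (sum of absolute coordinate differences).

d(X, SN-1) = |-14−(-17)| + |11−(-7)| + |-13−(-15)| = 3 + 18 + 2 = 23
d(X, SN-2) = |-14−13| + |11−3| + |-13−(-8)| = 27 + 8 + 5 = 40
d(X, SN-3) = |-14−(-7)| + |11−(-7)| + |-13−(-2)| = 7 + 18 + 11 = 36
d(X, SN-4) = |-14−(-19)| + |11−(-9)| + |-13−6| = 5 + 20 + 19 = 44
d(X, SN-5) = |-14−(-2)| + |11−3| + |-13−19| = 12 + 8 + 32 = 52
d(X, SN-6) = |-14−(-5)| + |11−17| + |-13−(-8)| = 9 + 6 + 5 = 20
d(X, SN-7) = |-14−(-20)| + |11−(-11)| + |-13−(-15)| = 6 + 22 + 2 = 30
d(X, SN-8) = |-14−7| + |11−19| + |-13−(-2)| = 21 + 8 + 11 = 40
SN-6 is nearest.

SN-6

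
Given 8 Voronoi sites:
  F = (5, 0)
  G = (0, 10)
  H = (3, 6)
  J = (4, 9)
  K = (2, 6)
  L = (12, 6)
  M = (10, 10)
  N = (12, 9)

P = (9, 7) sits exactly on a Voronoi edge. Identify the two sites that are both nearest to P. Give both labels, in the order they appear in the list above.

Squared distances from P to each site:
|PF|² = (9−5)² + (7−0)² = 16 + 49 = 65
|PG|² = (9−0)² + (7−10)² = 81 + 9 = 90
|PH|² = (9−3)² + (7−6)² = 36 + 1 = 37
|PJ|² = (9−4)² + (7−9)² = 25 + 4 = 29
|PK|² = (9−2)² + (7−6)² = 49 + 1 = 50
|PL|² = (9−12)² + (7−6)² = 9 + 1 = 10
|PM|² = (9−10)² + (7−10)² = 1 + 9 = 10
|PN|² = (9−12)² + (7−9)² = 9 + 4 = 13
P is equidistant from L and M (both at squared distance 10), and every other site is strictly farther — so P lies on the L–M Voronoi edge.

L and M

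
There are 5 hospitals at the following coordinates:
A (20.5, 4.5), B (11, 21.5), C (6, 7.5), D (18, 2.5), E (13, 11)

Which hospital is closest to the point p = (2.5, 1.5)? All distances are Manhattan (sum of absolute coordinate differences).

C

d(p,A) = |2.5−20.5| + |1.5−4.5| = 18 + 3 = 21
d(p,B) = |2.5−11| + |1.5−21.5| = 8.5 + 20 = 28.5
d(p,C) = |2.5−6| + |1.5−7.5| = 3.5 + 6 = 9.5
d(p,D) = |2.5−18| + |1.5−2.5| = 15.5 + 1 = 16.5
d(p,E) = |2.5−13| + |1.5−11| = 10.5 + 9.5 = 20
Minimum is at C.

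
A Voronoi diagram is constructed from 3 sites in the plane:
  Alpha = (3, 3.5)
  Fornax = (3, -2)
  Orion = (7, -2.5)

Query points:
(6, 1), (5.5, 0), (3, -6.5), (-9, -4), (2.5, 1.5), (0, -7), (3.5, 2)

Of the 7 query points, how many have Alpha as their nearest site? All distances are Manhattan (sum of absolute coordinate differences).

2

(6, 1) — d to each: Alpha:5.5, Fornax:6, Orion:4.5 → nearest is Orion
(5.5, 0) — d to each: Alpha:6, Fornax:4.5, Orion:4 → nearest is Orion
(3, -6.5) — d to each: Alpha:10, Fornax:4.5, Orion:8 → nearest is Fornax
(-9, -4) — d to each: Alpha:19.5, Fornax:14, Orion:17.5 → nearest is Fornax
(2.5, 1.5) — d to each: Alpha:2.5, Fornax:4, Orion:8.5 → nearest is Alpha
(0, -7) — d to each: Alpha:13.5, Fornax:8, Orion:11.5 → nearest is Fornax
(3.5, 2) — d to each: Alpha:2, Fornax:4.5, Orion:8 → nearest is Alpha
2 of the 7 points have Alpha as nearest.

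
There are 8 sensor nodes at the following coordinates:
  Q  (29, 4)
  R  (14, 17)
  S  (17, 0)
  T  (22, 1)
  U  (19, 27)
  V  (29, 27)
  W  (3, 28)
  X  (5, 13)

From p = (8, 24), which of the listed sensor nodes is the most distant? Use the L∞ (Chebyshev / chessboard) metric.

d(p,Q) = max(21, 20) = 21
d(p,R) = max(6, 7) = 7
d(p,S) = max(9, 24) = 24
d(p,T) = max(14, 23) = 23
d(p,U) = max(11, 3) = 11
d(p,V) = max(21, 3) = 21
d(p,W) = max(5, 4) = 5
d(p,X) = max(3, 11) = 11
The largest is to S.

S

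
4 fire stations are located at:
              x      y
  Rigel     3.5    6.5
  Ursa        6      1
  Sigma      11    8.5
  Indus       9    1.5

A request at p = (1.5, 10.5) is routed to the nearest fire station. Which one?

Rigel

Since √ is increasing, it suffices to compare squared distances:
d²(p, Rigel) = (1.5−3.5)² + (10.5−6.5)² = 4 + 16 = 20
d²(p, Ursa) = (1.5−6)² + (10.5−1)² = 20.25 + 90.25 = 110.5
d²(p, Sigma) = (1.5−11)² + (10.5−8.5)² = 90.25 + 4 = 94.25
d²(p, Indus) = (1.5−9)² + (10.5−1.5)² = 56.25 + 81 = 137.25
Minimum is at Rigel.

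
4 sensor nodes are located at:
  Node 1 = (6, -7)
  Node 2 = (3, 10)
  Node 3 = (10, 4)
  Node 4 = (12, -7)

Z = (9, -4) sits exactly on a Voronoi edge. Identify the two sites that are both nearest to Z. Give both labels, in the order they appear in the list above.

Node 1 and Node 4

Squared distances from Z to each site:
d²(Z, Node 1) = (9−6)² + (-4−(-7))² = 9 + 9 = 18
d²(Z, Node 2) = (9−3)² + (-4−10)² = 36 + 196 = 232
d²(Z, Node 3) = (9−10)² + (-4−4)² = 1 + 64 = 65
d²(Z, Node 4) = (9−12)² + (-4−(-7))² = 9 + 9 = 18
Z is equidistant from Node 1 and Node 4 (both at squared distance 18), and every other site is strictly farther — so Z lies on the Node 1–Node 4 Voronoi edge.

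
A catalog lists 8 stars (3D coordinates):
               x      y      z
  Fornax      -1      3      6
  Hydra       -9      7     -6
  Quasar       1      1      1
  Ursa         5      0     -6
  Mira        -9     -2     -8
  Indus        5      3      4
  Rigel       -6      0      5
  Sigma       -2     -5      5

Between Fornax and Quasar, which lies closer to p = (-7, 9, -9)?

Compare squared distances:
d²(p, Fornax) = (-7−(-1))² + (9−3)² + (-9−6)² = 36 + 36 + 225 = 297
d²(p, Quasar) = (-7−1)² + (9−1)² + (-9−1)² = 64 + 64 + 100 = 228
297 > 228, so Quasar is closer.

Quasar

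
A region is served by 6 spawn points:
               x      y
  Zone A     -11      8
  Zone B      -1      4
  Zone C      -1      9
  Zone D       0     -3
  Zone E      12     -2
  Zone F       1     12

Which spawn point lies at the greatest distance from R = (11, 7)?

Since √ is increasing, it suffices to compare squared distances:
d²(R, Zone A) = (11−(-11))² + (7−8)² = 484 + 1 = 485
d²(R, Zone B) = (11−(-1))² + (7−4)² = 144 + 9 = 153
d²(R, Zone C) = (11−(-1))² + (7−9)² = 144 + 4 = 148
d²(R, Zone D) = (11−0)² + (7−(-3))² = 121 + 100 = 221
d²(R, Zone E) = (11−12)² + (7−(-2))² = 1 + 81 = 82
d²(R, Zone F) = (11−1)² + (7−12)² = 100 + 25 = 125
The largest is to Zone A.

Zone A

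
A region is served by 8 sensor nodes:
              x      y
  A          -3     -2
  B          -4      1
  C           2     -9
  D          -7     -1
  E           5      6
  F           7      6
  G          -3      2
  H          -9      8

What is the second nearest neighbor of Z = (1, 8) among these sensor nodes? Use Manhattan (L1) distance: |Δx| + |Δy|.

F

d(Z,A) = |1−(-3)| + |8−(-2)| = 4 + 10 = 14
d(Z,B) = |1−(-4)| + |8−1| = 5 + 7 = 12
d(Z,C) = |1−2| + |8−(-9)| = 1 + 17 = 18
d(Z,D) = |1−(-7)| + |8−(-1)| = 8 + 9 = 17
d(Z,E) = |1−5| + |8−6| = 4 + 2 = 6
d(Z,F) = |1−7| + |8−6| = 6 + 2 = 8
d(Z,G) = |1−(-3)| + |8−2| = 4 + 6 = 10
d(Z,H) = |1−(-9)| + |8−8| = 10 + 0 = 10
Sorted ascending: E, F, G, … — the second-nearest is F.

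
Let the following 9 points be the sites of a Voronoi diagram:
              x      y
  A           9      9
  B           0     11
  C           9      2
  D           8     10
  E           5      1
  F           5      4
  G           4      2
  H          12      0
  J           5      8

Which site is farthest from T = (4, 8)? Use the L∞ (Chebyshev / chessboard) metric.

H

d(T,A) = max(5, 1) = 5
d(T,B) = max(4, 3) = 4
d(T,C) = max(5, 6) = 6
d(T,D) = max(4, 2) = 4
d(T,E) = max(1, 7) = 7
d(T,F) = max(1, 4) = 4
d(T,G) = max(0, 6) = 6
d(T,H) = max(8, 8) = 8
d(T,J) = max(1, 0) = 1
The largest is to H.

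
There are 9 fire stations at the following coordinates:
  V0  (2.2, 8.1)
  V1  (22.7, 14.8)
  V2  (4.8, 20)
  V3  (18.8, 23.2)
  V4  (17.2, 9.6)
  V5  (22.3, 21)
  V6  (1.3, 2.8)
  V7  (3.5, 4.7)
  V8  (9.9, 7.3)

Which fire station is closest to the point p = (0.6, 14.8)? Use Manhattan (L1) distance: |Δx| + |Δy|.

d(p,V0) = |0.6−2.2| + |14.8−8.1| = 1.6 + 6.7 = 8.3
d(p,V1) = |0.6−22.7| + |14.8−14.8| = 22.1 + 0 = 22.1
d(p,V2) = |0.6−4.8| + |14.8−20| = 4.2 + 5.2 = 9.4
d(p,V3) = |0.6−18.8| + |14.8−23.2| = 18.2 + 8.4 = 26.6
d(p,V4) = |0.6−17.2| + |14.8−9.6| = 16.6 + 5.2 = 21.8
d(p,V5) = |0.6−22.3| + |14.8−21| = 21.7 + 6.2 = 27.9
d(p,V6) = |0.6−1.3| + |14.8−2.8| = 0.7 + 12 = 12.7
d(p,V7) = |0.6−3.5| + |14.8−4.7| = 2.9 + 10.1 = 13
d(p,V8) = |0.6−9.9| + |14.8−7.3| = 9.3 + 7.5 = 16.8
Minimum is at V0.

V0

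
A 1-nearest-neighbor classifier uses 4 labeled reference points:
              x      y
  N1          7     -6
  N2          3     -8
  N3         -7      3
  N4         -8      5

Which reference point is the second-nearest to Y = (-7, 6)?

N3

Since √ is increasing, it suffices to compare squared distances:
|YN1|² = (-7−7)² + (6−(-6))² = 196 + 144 = 340
|YN2|² = (-7−3)² + (6−(-8))² = 100 + 196 = 296
|YN3|² = (-7−(-7))² + (6−3)² = 0 + 9 = 9
|YN4|² = (-7−(-8))² + (6−5)² = 1 + 1 = 2
Sorted ascending: N4, N3, N2, … — the second-nearest is N3.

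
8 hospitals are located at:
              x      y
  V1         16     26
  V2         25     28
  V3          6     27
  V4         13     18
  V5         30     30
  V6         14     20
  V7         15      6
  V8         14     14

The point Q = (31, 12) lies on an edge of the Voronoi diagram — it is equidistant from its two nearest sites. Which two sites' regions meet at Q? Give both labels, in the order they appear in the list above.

Squared distances from Q to each site:
|QV1|² = (31−16)² + (12−26)² = 225 + 196 = 421
|QV2|² = (31−25)² + (12−28)² = 36 + 256 = 292
|QV3|² = (31−6)² + (12−27)² = 625 + 225 = 850
|QV4|² = (31−13)² + (12−18)² = 324 + 36 = 360
|QV5|² = (31−30)² + (12−30)² = 1 + 324 = 325
|QV6|² = (31−14)² + (12−20)² = 289 + 64 = 353
|QV7|² = (31−15)² + (12−6)² = 256 + 36 = 292
|QV8|² = (31−14)² + (12−14)² = 289 + 4 = 293
Q is equidistant from V2 and V7 (both at squared distance 292), and every other site is strictly farther — so Q lies on the V2–V7 Voronoi edge.

V2 and V7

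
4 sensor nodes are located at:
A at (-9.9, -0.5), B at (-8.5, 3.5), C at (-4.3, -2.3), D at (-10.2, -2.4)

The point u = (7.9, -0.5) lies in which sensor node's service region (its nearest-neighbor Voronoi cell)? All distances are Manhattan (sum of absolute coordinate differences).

d(u,A) = 17.8 + 0 = 17.8
d(u,B) = 16.4 + 4 = 20.4
d(u,C) = 12.2 + 1.8 = 14
d(u,D) = 18.1 + 1.9 = 20
C is nearest.

C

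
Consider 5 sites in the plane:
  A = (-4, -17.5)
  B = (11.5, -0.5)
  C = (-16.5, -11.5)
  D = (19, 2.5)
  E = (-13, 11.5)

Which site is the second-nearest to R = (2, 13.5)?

B

Since √ is increasing, it suffices to compare squared distances:
|RA|² = (2−(-4))² + (13.5−(-17.5))² = 36 + 961 = 997
|RB|² = (2−11.5)² + (13.5−(-0.5))² = 90.25 + 196 = 286.25
|RC|² = (2−(-16.5))² + (13.5−(-11.5))² = 342.25 + 625 = 967.25
|RD|² = (2−19)² + (13.5−2.5)² = 289 + 121 = 410
|RE|² = (2−(-13))² + (13.5−11.5)² = 225 + 4 = 229
Sorted ascending: E, B, D, … — the second-nearest is B.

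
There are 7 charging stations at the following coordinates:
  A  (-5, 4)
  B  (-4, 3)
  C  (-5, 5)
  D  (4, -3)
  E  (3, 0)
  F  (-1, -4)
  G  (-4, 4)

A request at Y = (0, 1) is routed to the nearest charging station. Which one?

E

Since √ is increasing, it suffices to compare squared distances:
|YA|² = (0−(-5))² + (1−4)² = 25 + 9 = 34
|YB|² = (0−(-4))² + (1−3)² = 16 + 4 = 20
|YC|² = (0−(-5))² + (1−5)² = 25 + 16 = 41
|YD|² = (0−4)² + (1−(-3))² = 16 + 16 = 32
|YE|² = (0−3)² + (1−0)² = 9 + 1 = 10
|YF|² = (0−(-1))² + (1−(-4))² = 1 + 25 = 26
|YG|² = (0−(-4))² + (1−4)² = 16 + 9 = 25
E is nearest.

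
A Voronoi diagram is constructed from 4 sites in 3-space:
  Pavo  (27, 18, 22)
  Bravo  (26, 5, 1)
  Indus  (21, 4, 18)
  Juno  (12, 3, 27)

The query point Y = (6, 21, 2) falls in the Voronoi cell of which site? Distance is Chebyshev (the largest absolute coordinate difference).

d(Y, Pavo) = max(21, 3, 20) = 21
d(Y, Bravo) = max(20, 16, 1) = 20
d(Y, Indus) = max(15, 17, 16) = 17
d(Y, Juno) = max(6, 18, 25) = 25
Minimum is at Indus.

Indus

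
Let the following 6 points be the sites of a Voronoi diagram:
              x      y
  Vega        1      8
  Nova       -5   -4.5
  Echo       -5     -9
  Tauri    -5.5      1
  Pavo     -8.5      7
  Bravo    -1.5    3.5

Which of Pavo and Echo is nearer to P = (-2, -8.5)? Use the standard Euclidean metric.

Echo

Compare squared distances:
d²(P, Pavo) = (-2−(-8.5))² + (-8.5−7)² = 42.25 + 240.25 = 282.5
d²(P, Echo) = (-2−(-5))² + (-8.5−(-9))² = 9 + 0.25 = 9.25
282.5 > 9.25, so Echo is closer.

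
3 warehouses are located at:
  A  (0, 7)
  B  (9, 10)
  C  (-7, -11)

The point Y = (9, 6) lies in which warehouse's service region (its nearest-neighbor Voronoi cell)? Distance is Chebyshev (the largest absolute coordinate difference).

d(Y,A) = max(9, 1) = 9
d(Y,B) = max(0, 4) = 4
d(Y,C) = max(16, 17) = 17
The smallest is to B, so Y lies in the Voronoi region of B.

B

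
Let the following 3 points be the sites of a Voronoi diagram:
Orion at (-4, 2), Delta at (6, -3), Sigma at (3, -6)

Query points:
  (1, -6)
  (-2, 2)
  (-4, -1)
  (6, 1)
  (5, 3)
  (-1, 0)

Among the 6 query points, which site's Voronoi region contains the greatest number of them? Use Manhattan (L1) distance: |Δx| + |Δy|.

(1, -6) — d to each: Orion:13, Delta:8, Sigma:2 → nearest is Sigma
(-2, 2) — d to each: Orion:2, Delta:13, Sigma:13 → nearest is Orion
(-4, -1) — d to each: Orion:3, Delta:12, Sigma:12 → nearest is Orion
(6, 1) — d to each: Orion:11, Delta:4, Sigma:10 → nearest is Delta
(5, 3) — d to each: Orion:10, Delta:7, Sigma:11 → nearest is Delta
(-1, 0) — d to each: Orion:5, Delta:10, Sigma:10 → nearest is Orion
Tally — Orion:3, Delta:2, Sigma:1. Orion captures the most (3).

Orion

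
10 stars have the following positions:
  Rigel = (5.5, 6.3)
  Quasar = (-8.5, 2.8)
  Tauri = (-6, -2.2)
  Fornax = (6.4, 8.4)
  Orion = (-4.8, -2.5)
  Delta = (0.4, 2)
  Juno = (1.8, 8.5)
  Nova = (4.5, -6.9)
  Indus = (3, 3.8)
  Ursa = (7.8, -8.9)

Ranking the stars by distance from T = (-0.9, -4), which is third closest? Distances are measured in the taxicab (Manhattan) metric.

d(T, Rigel) = 6.4 + 10.3 = 16.7
d(T, Quasar) = 7.6 + 6.8 = 14.4
d(T, Tauri) = 5.1 + 1.8 = 6.9
d(T, Fornax) = 7.3 + 12.4 = 19.7
d(T, Orion) = 3.9 + 1.5 = 5.4
d(T, Delta) = 1.3 + 6 = 7.3
d(T, Juno) = 2.7 + 12.5 = 15.2
d(T, Nova) = 5.4 + 2.9 = 8.3
d(T, Indus) = 3.9 + 7.8 = 11.7
d(T, Ursa) = 8.7 + 4.9 = 13.6
Sorted ascending: Orion, Tauri, Delta, Nova, … — the third-nearest is Delta.

Delta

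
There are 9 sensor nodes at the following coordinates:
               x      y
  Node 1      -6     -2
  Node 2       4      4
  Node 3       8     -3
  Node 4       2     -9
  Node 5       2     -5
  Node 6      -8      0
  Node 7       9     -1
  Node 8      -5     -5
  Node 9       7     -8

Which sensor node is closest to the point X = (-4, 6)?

Node 6

Since √ is increasing, it suffices to compare squared distances:
d²(X, Node 1) = (-4−(-6))² + (6−(-2))² = 4 + 64 = 68
d²(X, Node 2) = (-4−4)² + (6−4)² = 64 + 4 = 68
d²(X, Node 3) = (-4−8)² + (6−(-3))² = 144 + 81 = 225
d²(X, Node 4) = (-4−2)² + (6−(-9))² = 36 + 225 = 261
d²(X, Node 5) = (-4−2)² + (6−(-5))² = 36 + 121 = 157
d²(X, Node 6) = (-4−(-8))² + (6−0)² = 16 + 36 = 52
d²(X, Node 7) = (-4−9)² + (6−(-1))² = 169 + 49 = 218
d²(X, Node 8) = (-4−(-5))² + (6−(-5))² = 1 + 121 = 122
d²(X, Node 9) = (-4−7)² + (6−(-8))² = 121 + 196 = 317
Minimum is at Node 6.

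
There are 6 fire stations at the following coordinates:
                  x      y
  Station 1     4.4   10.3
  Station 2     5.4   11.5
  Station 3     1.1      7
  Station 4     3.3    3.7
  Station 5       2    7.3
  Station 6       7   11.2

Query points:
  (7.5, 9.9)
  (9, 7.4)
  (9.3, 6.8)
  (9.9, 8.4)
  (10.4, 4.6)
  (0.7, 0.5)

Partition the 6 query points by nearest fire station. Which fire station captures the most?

(7.5, 9.9) — d² to each: Station 1:9.77, Station 2:6.97, Station 3:49.37, Station 4:56.08, Station 5:37.01, Station 6:1.94 → nearest is Station 6
(9, 7.4) — d² to each: Station 1:29.57, Station 2:29.77, Station 3:62.57, Station 4:46.18, Station 5:49.01, Station 6:18.44 → nearest is Station 6
(9.3, 6.8) — d² to each: Station 1:36.26, Station 2:37.3, Station 3:67.28, Station 4:45.61, Station 5:53.54, Station 6:24.65 → nearest is Station 6
(9.9, 8.4) — d² to each: Station 1:33.86, Station 2:29.86, Station 3:79.4, Station 4:65.65, Station 5:63.62, Station 6:16.25 → nearest is Station 6
(10.4, 4.6) — d² to each: Station 1:68.49, Station 2:72.61, Station 3:92.25, Station 4:51.22, Station 5:77.85, Station 6:55.12 → nearest is Station 4
(0.7, 0.5) — d² to each: Station 1:109.73, Station 2:143.09, Station 3:42.41, Station 4:17, Station 5:47.93, Station 6:154.18 → nearest is Station 4
Tally — Station 4:2, Station 6:4. Station 6 captures the most (4).

Station 6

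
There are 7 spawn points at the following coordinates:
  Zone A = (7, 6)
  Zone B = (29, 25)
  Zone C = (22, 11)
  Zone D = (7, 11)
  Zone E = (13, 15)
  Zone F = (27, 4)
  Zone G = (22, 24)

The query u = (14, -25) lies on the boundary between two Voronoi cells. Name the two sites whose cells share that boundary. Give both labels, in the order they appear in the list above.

Squared distances from u to each site:
d²(u, Zone A) = (14−7)² + (-25−6)² = 49 + 961 = 1010
d²(u, Zone B) = (14−29)² + (-25−25)² = 225 + 2500 = 2725
d²(u, Zone C) = (14−22)² + (-25−11)² = 64 + 1296 = 1360
d²(u, Zone D) = (14−7)² + (-25−11)² = 49 + 1296 = 1345
d²(u, Zone E) = (14−13)² + (-25−15)² = 1 + 1600 = 1601
d²(u, Zone F) = (14−27)² + (-25−4)² = 169 + 841 = 1010
d²(u, Zone G) = (14−22)² + (-25−24)² = 64 + 2401 = 2465
u is equidistant from Zone A and Zone F (both at squared distance 1010), and every other site is strictly farther — so u lies on the Zone A–Zone F Voronoi edge.

Zone A and Zone F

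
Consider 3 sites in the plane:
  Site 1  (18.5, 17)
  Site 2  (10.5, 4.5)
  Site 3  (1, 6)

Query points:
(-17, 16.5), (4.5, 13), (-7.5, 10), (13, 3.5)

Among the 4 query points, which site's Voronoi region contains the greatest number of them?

Site 3

(-17, 16.5) — d² to each: Site 1:1260.5, Site 2:900.25, Site 3:434.25 → nearest is Site 3
(4.5, 13) — d² to each: Site 1:212, Site 2:108.25, Site 3:61.25 → nearest is Site 3
(-7.5, 10) — d² to each: Site 1:725, Site 2:354.25, Site 3:88.25 → nearest is Site 3
(13, 3.5) — d² to each: Site 1:212.5, Site 2:7.25, Site 3:150.25 → nearest is Site 2
Tally — Site 2:1, Site 3:3. Site 3 captures the most (3).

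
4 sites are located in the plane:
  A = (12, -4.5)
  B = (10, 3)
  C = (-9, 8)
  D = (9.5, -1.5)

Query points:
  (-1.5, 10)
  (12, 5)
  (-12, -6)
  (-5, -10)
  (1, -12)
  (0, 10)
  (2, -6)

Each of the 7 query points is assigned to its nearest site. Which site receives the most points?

C

(-1.5, 10) — d² to each: A:392.5, B:181.25, C:60.25, D:253.25 → nearest is C
(12, 5) — d² to each: A:90.25, B:8, C:450, D:48.5 → nearest is B
(-12, -6) — d² to each: A:578.25, B:565, C:205, D:482.5 → nearest is C
(-5, -10) — d² to each: A:319.25, B:394, C:340, D:282.5 → nearest is D
(1, -12) — d² to each: A:177.25, B:306, C:500, D:182.5 → nearest is A
(0, 10) — d² to each: A:354.25, B:149, C:85, D:222.5 → nearest is C
(2, -6) — d² to each: A:102.25, B:145, C:317, D:76.5 → nearest is D
Tally — A:1, B:1, C:3, D:2. C captures the most (3).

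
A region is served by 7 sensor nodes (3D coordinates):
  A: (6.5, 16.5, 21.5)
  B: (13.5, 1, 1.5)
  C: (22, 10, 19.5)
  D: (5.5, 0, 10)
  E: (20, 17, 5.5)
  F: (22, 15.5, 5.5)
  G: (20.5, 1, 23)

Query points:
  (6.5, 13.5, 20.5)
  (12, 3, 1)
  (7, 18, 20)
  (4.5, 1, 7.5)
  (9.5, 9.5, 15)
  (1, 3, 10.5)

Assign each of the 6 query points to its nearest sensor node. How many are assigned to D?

2

(6.5, 13.5, 20.5) — d² to each: A:10, B:566.25, C:253.5, D:293.5, E:419.5, F:469.25, G:358.5 → nearest is A
(12, 3, 1) — d² to each: A:632.75, B:6.5, C:491.25, D:132.25, E:280.25, F:276.5, G:560.25 → nearest is B
(7, 18, 20) — d² to each: A:4.75, B:673.5, C:289.25, D:426.25, E:380.25, F:441.5, G:480.25 → nearest is A
(4.5, 1, 7.5) — d² to each: A:440.25, B:117, C:531.25, D:8.25, E:500.25, F:520.5, G:496.25 → nearest is D
(9.5, 9.5, 15) — d² to each: A:100.25, B:270.5, C:176.75, D:131.25, E:256.75, F:282.5, G:257.25 → nearest is A
(1, 3, 10.5) — d² to each: A:333.5, B:241.25, C:571, D:29.5, E:582, F:622.25, G:540.5 → nearest is D
2 of the 6 points have D as nearest.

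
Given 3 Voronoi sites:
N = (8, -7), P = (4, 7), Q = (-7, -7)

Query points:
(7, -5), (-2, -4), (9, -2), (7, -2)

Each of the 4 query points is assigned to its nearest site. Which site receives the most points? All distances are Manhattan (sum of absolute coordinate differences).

(7, -5) — d to each: N:3, P:15, Q:16 → nearest is N
(-2, -4) — d to each: N:13, P:17, Q:8 → nearest is Q
(9, -2) — d to each: N:6, P:14, Q:21 → nearest is N
(7, -2) — d to each: N:6, P:12, Q:19 → nearest is N
Tally — N:3, Q:1. N captures the most (3).

N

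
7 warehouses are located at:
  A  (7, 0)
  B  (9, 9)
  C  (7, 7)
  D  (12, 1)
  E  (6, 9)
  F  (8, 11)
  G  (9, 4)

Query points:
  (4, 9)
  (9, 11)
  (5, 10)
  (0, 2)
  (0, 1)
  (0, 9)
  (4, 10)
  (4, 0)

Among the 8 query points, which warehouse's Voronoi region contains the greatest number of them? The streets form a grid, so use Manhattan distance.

(4, 9) — d to each: A:12, B:5, C:5, D:16, E:2, F:6, G:10 → nearest is E
(9, 11) — d to each: A:13, B:2, C:6, D:13, E:5, F:1, G:7 → nearest is F
(5, 10) — d to each: A:12, B:5, C:5, D:16, E:2, F:4, G:10 → nearest is E
(0, 2) — d to each: A:9, B:16, C:12, D:13, E:13, F:17, G:11 → nearest is A
(0, 1) — d to each: A:8, B:17, C:13, D:12, E:14, F:18, G:12 → nearest is A
(0, 9) — d to each: A:16, B:9, C:9, D:20, E:6, F:10, G:14 → nearest is E
(4, 10) — d to each: A:13, B:6, C:6, D:17, E:3, F:5, G:11 → nearest is E
(4, 0) — d to each: A:3, B:14, C:10, D:9, E:11, F:15, G:9 → nearest is A
Tally — A:3, E:4, F:1. E captures the most (4).

E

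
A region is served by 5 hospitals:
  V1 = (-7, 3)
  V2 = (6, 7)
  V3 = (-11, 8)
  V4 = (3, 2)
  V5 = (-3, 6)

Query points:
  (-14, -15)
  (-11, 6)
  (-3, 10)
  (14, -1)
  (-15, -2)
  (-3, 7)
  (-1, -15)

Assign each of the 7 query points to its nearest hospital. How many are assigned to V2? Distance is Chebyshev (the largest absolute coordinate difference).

(-14, -15) — d to each: V1:18, V2:22, V3:23, V4:17, V5:21 → nearest is V4
(-11, 6) — d to each: V1:4, V2:17, V3:2, V4:14, V5:8 → nearest is V3
(-3, 10) — d to each: V1:7, V2:9, V3:8, V4:8, V5:4 → nearest is V5
(14, -1) — d to each: V1:21, V2:8, V3:25, V4:11, V5:17 → nearest is V2
(-15, -2) — d to each: V1:8, V2:21, V3:10, V4:18, V5:12 → nearest is V1
(-3, 7) — d to each: V1:4, V2:9, V3:8, V4:6, V5:1 → nearest is V5
(-1, -15) — d to each: V1:18, V2:22, V3:23, V4:17, V5:21 → nearest is V4
1 of the 7 points has V2 as nearest.

1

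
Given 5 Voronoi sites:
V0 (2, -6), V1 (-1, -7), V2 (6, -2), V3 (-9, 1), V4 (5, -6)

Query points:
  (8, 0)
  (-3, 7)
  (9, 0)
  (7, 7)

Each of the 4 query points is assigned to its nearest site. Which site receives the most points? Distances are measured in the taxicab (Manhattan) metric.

V2

(8, 0) — d to each: V0:12, V1:16, V2:4, V3:18, V4:9 → nearest is V2
(-3, 7) — d to each: V0:18, V1:16, V2:18, V3:12, V4:21 → nearest is V3
(9, 0) — d to each: V0:13, V1:17, V2:5, V3:19, V4:10 → nearest is V2
(7, 7) — d to each: V0:18, V1:22, V2:10, V3:22, V4:15 → nearest is V2
Tally — V2:3, V3:1. V2 captures the most (3).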